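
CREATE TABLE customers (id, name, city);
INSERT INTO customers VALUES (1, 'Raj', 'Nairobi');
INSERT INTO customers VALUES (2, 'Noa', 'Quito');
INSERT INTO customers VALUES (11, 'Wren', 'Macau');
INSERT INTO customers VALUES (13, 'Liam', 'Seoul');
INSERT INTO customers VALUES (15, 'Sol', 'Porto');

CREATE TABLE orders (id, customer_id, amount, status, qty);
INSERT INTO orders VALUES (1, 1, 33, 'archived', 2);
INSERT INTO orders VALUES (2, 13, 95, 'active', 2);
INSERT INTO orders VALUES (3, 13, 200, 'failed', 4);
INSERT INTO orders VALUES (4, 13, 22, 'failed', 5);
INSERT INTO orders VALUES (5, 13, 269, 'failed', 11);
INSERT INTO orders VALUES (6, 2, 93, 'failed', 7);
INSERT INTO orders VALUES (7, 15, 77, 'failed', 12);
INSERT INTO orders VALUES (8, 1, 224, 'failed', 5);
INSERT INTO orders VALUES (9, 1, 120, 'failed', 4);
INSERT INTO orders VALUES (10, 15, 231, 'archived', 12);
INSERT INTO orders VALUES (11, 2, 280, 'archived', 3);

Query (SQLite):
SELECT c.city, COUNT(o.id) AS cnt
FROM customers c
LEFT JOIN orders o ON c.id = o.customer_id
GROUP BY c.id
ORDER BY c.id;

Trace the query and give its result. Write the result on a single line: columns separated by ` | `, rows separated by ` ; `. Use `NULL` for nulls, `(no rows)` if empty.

LEFT JOIN keeps every customers row; unmatched ones get NULL for orders columns.
Group by customers.id and compute COUNT(o.id). COUNT(col) of an all-NULL group is 0.
  1: ids {1, 8, 9} → COUNT(o.id)=3
  2: ids {6, 11} → COUNT(o.id)=2
  11: ids {—} → COUNT(o.id)=0
  13: ids {2, 3, 4, 5} → COUNT(o.id)=4
  15: ids {7, 10} → COUNT(o.id)=2

Nairobi | 3 ; Quito | 2 ; Macau | 0 ; Seoul | 4 ; Porto | 2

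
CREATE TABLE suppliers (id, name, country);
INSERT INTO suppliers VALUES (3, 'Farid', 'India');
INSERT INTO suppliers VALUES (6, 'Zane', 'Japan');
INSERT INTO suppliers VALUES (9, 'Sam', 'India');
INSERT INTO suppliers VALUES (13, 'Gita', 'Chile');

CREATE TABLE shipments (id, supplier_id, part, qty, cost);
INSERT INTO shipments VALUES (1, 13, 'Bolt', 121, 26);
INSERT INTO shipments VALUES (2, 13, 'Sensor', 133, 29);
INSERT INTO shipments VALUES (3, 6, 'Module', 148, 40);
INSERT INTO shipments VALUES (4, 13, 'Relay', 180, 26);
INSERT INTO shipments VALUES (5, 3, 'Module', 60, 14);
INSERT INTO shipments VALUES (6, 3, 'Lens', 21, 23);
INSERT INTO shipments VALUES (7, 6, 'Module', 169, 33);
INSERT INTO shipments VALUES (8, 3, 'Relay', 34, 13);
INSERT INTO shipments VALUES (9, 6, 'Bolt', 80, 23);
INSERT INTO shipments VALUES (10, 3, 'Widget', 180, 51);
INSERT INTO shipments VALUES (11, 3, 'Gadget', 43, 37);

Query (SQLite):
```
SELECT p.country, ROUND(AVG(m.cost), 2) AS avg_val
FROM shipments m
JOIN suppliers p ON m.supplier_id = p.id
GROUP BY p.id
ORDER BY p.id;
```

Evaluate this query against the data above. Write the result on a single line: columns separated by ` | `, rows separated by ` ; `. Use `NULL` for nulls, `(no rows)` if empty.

Join each shipments row to its suppliers via supplier_id.
Group joined rows by suppliers.id; compute ROUND(AVG(m.cost), 2) per group.
  3: ids {5, 6, 8, 10, 11} → ROUND(AVG(m.cost), 2)=27.6
  6: ids {3, 7, 9} → ROUND(AVG(m.cost), 2)=32
  13: ids {1, 2, 4} → ROUND(AVG(m.cost), 2)=27

India | 27.6 ; Japan | 32 ; Chile | 27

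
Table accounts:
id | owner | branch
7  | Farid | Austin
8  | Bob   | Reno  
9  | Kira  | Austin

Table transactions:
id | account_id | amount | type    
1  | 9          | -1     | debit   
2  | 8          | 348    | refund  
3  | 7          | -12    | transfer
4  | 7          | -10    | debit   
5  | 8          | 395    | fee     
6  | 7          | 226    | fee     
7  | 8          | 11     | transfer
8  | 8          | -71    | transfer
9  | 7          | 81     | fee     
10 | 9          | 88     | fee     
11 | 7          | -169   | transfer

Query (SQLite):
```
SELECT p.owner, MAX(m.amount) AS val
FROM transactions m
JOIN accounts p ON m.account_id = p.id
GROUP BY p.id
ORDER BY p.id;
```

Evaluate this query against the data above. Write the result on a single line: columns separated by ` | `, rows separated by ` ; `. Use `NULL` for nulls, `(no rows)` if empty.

Join each transactions row to its accounts via account_id.
Group joined rows by accounts.id; compute MAX(m.amount) per group.
  7: ids {3, 4, 6, 9, 11} → MAX(m.amount)=226
  8: ids {2, 5, 7, 8} → MAX(m.amount)=395
  9: ids {1, 10} → MAX(m.amount)=88

Farid | 226 ; Bob | 395 ; Kira | 88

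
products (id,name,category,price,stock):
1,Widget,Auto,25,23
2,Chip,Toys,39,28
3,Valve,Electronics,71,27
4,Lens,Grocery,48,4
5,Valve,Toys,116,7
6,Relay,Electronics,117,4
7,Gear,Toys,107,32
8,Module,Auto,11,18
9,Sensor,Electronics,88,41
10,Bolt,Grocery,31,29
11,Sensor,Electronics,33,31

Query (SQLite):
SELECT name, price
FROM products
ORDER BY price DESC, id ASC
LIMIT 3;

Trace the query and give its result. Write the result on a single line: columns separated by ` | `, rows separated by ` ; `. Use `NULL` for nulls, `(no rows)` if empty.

Sort by price desc, tiebreak id asc: (117, id=6), (116, id=5), (107, id=7), (88, id=9), (71, id=3), (48, id=4) …. Take first 3.

Relay | 117 ; Valve | 116 ; Gear | 107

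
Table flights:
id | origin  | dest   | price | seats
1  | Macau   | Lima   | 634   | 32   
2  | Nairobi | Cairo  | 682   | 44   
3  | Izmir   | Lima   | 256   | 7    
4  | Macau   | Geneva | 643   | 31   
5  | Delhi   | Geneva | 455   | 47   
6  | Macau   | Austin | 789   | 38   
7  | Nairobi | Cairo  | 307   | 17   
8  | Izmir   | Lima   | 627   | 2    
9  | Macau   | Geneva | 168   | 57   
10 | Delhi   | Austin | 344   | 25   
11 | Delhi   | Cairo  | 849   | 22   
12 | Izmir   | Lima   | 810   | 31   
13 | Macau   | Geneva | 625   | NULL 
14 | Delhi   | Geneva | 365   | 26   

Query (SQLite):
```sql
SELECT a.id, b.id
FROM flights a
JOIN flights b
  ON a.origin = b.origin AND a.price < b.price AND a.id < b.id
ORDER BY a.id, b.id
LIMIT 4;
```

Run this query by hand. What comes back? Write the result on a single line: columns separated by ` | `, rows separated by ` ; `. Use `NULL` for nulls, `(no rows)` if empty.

Pairs (a,b) with same origin, a.price < b.price, a.id < b.id.
origin groups: Delhi:{5,10,11,14} Izmir:{3,8,12} Macau:{1,4,6,9,13} Nairobi:{2,7}
Ordered by (a.id, b.id); first 4.

1 | 4 ; 1 | 6 ; 3 | 8 ; 3 | 12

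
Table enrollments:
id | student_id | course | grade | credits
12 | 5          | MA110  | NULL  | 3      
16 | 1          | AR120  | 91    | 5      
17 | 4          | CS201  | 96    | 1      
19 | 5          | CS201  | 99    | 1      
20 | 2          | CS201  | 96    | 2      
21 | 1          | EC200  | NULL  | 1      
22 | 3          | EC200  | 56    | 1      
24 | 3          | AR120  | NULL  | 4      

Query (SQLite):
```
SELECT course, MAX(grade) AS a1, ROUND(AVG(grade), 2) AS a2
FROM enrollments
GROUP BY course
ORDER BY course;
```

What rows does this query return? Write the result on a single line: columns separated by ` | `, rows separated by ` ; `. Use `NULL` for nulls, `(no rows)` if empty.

Group enrollments by course.
Per group compute: MAX(grade), ROUND(AVG(grade), 2).
  AR120: ids {16, 24} → MAX(grade)=91, ROUND(AVG(grade), 2)=91
  CS201: ids {17, 19, 20} → MAX(grade)=99, ROUND(AVG(grade), 2)=97
  EC200: ids {21, 22} → MAX(grade)=56, ROUND(AVG(grade), 2)=56
  MA110: ids {12} → MAX(grade)=NULL, ROUND(AVG(grade), 2)=NULL

AR120 | 91 | 91 ; CS201 | 99 | 97 ; EC200 | 56 | 56 ; MA110 | NULL | NULL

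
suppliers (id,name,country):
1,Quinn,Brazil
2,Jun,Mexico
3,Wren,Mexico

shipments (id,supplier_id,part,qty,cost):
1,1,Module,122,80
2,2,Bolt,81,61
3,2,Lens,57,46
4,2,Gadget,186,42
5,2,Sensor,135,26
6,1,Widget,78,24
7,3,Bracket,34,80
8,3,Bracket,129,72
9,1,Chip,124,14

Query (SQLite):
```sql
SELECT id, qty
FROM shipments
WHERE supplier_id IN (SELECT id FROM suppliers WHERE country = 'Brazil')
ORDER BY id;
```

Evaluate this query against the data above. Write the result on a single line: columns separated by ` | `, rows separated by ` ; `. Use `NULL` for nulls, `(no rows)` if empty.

Inner query: suppliers.id where country = 'Brazil'.
Outer: keep shipments rows whose supplier_id is in that set.
Inner query → {1}

1 | 122 ; 6 | 78 ; 9 | 124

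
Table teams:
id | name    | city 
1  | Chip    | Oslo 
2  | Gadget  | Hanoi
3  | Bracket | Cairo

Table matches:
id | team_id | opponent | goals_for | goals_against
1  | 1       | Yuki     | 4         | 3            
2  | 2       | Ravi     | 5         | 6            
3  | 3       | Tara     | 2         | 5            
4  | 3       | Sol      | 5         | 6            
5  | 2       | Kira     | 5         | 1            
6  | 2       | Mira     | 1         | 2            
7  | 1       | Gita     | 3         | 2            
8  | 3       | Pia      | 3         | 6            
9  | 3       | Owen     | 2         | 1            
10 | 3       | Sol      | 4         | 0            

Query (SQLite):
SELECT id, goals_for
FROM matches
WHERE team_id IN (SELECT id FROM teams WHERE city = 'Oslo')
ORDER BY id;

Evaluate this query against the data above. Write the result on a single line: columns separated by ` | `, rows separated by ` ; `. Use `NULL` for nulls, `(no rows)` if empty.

1 | 4 ; 7 | 3

Inner query: teams.id where city = 'Oslo'.
Outer: keep matches rows whose team_id is in that set.
Inner query → {1}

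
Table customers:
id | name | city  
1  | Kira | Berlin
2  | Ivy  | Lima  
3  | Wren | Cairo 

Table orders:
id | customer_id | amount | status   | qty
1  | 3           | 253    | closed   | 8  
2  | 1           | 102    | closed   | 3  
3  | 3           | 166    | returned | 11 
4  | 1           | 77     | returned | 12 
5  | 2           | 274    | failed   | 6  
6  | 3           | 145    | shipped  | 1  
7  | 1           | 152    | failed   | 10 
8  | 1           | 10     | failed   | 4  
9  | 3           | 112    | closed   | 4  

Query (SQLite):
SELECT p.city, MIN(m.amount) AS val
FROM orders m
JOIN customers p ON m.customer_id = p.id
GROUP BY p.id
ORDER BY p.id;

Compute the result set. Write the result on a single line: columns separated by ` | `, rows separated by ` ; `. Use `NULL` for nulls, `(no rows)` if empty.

Berlin | 10 ; Lima | 274 ; Cairo | 112

Join each orders row to its customers via customer_id.
Group joined rows by customers.id; compute MIN(m.amount) per group.
  1: ids {2, 4, 7, 8} → MIN(m.amount)=10
  2: ids {5} → MIN(m.amount)=274
  3: ids {1, 3, 6, 9} → MIN(m.amount)=112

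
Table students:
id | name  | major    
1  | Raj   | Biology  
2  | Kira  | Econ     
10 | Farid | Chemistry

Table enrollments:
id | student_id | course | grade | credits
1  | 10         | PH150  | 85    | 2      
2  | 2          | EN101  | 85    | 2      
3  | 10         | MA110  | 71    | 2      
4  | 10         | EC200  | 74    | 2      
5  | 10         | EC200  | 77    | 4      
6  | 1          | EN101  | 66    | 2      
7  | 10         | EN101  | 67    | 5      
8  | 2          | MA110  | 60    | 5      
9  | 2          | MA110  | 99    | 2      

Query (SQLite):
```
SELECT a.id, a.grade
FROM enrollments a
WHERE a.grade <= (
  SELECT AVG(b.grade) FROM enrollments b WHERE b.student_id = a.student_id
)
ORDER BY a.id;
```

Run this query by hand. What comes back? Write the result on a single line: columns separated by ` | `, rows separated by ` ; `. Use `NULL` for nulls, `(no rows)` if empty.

3 | 71 ; 4 | 74 ; 6 | 66 ; 7 | 67 ; 8 | 60

For each enrollments row a, compute AVG(grade) over rows sharing a.student_id.
Keep row a if a.grade <= that per-group AVG.
  student_id=1: AVG(grade) = 66.0
  student_id=2: AVG(grade) = 81.333333
  student_id=10: AVG(grade) = 74.8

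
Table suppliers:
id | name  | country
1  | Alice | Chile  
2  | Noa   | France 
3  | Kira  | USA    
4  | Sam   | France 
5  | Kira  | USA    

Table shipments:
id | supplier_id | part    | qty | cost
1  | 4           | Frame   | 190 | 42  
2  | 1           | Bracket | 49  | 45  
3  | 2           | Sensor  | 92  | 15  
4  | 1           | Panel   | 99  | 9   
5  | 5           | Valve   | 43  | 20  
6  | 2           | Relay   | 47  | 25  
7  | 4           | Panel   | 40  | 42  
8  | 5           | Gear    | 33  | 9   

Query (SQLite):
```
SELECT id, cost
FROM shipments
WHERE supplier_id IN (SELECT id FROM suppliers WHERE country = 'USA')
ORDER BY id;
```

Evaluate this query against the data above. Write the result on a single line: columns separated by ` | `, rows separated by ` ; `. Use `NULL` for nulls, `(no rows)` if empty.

5 | 20 ; 8 | 9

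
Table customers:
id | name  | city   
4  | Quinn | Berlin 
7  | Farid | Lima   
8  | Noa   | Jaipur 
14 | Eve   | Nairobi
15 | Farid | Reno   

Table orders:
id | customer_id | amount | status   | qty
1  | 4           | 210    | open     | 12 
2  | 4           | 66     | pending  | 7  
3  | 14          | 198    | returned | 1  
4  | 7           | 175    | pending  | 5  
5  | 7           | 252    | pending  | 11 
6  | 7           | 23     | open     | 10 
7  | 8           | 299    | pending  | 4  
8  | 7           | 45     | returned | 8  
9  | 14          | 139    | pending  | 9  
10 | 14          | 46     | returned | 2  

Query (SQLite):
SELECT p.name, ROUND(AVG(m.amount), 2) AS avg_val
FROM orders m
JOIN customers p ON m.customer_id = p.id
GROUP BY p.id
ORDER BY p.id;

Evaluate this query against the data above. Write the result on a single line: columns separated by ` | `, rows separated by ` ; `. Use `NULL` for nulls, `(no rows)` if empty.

Quinn | 138 ; Farid | 123.75 ; Noa | 299 ; Eve | 127.67

Join each orders row to its customers via customer_id.
Group joined rows by customers.id; compute ROUND(AVG(m.amount), 2) per group.
  4: ids {1, 2} → ROUND(AVG(m.amount), 2)=138
  7: ids {4, 5, 6, 8} → ROUND(AVG(m.amount), 2)=123.75
  8: ids {7} → ROUND(AVG(m.amount), 2)=299
  14: ids {3, 9, 10} → ROUND(AVG(m.amount), 2)=127.67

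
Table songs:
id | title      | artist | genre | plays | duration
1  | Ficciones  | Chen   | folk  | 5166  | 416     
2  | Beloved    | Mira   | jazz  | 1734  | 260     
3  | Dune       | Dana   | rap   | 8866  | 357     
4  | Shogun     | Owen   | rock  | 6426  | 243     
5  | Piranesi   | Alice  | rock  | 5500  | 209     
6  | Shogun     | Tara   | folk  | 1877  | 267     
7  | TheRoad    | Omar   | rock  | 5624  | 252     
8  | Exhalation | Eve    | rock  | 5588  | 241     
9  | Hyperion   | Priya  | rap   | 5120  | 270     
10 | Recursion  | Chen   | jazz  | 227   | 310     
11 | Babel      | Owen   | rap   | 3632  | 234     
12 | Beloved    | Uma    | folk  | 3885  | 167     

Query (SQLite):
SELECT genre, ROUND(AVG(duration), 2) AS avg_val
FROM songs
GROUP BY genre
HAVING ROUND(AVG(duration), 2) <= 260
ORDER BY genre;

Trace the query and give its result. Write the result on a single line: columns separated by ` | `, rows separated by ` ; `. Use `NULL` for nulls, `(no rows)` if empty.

rock | 236.25

Partition songs by genre; compute ROUND(AVG(duration), 2) within each group.
HAVING: keep groups where ROUND(AVG(duration), 2) <= 260.
  folk: ids {1, 6, 12} → ROUND(AVG(duration), 2)=283.33
  jazz: ids {2, 10} → ROUND(AVG(duration), 2)=285
  rap: ids {3, 9, 11} → ROUND(AVG(duration), 2)=287
  rock: ids {4, 5, 7, 8} → ROUND(AVG(duration), 2)=236.25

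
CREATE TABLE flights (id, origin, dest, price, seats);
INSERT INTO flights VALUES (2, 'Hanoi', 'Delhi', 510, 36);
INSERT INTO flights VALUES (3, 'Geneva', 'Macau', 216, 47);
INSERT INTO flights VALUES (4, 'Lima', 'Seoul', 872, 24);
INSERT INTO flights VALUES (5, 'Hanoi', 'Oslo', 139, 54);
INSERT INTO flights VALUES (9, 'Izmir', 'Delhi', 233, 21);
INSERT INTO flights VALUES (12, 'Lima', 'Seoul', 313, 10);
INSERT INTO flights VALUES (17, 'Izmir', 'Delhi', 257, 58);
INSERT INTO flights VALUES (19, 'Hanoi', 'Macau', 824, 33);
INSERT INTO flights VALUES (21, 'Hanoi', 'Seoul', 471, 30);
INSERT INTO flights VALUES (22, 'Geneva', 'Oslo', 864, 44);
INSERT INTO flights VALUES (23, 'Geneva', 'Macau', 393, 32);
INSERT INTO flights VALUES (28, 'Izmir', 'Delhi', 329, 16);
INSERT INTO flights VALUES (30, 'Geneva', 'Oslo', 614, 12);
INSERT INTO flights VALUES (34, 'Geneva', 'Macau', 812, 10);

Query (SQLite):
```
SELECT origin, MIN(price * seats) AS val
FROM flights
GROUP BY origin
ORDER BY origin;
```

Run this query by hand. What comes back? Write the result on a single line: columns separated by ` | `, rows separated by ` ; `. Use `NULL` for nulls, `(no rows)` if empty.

For each row compute price * seats.
Group by origin; take MIN of the expression per group.
  Geneva: ids {3, 22, 23, 30, 34} → MIN(price * seats)=7368
  Hanoi: ids {2, 5, 19, 21} → MIN(price * seats)=7506
  Izmir: ids {9, 17, 28} → MIN(price * seats)=4893
  Lima: ids {4, 12} → MIN(price * seats)=3130

Geneva | 7368 ; Hanoi | 7506 ; Izmir | 4893 ; Lima | 3130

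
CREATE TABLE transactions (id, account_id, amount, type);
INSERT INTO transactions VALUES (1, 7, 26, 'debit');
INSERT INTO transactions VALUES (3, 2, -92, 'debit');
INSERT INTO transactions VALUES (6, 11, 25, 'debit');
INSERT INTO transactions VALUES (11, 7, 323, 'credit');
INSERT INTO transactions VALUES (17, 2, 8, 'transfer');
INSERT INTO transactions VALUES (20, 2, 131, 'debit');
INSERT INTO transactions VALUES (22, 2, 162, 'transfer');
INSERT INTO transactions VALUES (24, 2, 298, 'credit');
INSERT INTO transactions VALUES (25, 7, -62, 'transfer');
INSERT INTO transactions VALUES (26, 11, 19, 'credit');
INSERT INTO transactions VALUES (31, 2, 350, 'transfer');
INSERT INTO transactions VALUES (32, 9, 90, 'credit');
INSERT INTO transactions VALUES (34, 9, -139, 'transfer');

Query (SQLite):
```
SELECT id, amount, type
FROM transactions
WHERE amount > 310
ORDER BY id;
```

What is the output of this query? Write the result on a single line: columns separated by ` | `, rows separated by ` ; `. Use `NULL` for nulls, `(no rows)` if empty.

amount > 310: ids {11, 31}

11 | 323 | credit ; 31 | 350 | transfer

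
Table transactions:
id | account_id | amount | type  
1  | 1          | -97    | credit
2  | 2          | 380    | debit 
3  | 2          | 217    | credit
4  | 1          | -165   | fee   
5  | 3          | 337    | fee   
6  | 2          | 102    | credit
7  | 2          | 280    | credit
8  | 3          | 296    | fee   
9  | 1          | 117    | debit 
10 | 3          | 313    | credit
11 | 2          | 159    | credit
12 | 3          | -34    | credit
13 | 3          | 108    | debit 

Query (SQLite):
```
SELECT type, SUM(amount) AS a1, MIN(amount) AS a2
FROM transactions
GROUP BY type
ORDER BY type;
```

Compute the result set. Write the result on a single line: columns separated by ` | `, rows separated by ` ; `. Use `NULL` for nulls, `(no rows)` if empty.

credit | 940 | -97 ; debit | 605 | 108 ; fee | 468 | -165

Group transactions by type.
Per group compute: SUM(amount), MIN(amount).
  credit: ids {1, 3, 6, 7, 10, 11, 12} → SUM(amount)=940, MIN(amount)=-97
  debit: ids {2, 9, 13} → SUM(amount)=605, MIN(amount)=108
  fee: ids {4, 5, 8} → SUM(amount)=468, MIN(amount)=-165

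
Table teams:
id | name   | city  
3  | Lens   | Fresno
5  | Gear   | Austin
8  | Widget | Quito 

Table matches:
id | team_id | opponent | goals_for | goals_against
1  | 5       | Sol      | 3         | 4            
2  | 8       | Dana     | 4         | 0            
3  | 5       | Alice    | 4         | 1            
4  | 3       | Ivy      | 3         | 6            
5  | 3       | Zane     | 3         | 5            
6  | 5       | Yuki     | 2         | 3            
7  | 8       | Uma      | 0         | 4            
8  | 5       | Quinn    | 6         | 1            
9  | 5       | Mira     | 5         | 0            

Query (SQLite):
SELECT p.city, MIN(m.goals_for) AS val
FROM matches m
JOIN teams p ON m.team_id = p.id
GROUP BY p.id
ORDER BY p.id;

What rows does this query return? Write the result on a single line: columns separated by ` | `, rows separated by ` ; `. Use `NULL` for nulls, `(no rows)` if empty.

Join each matches row to its teams via team_id.
Group joined rows by teams.id; compute MIN(m.goals_for) per group.
  3: ids {4, 5} → MIN(m.goals_for)=3
  5: ids {1, 3, 6, 8, 9} → MIN(m.goals_for)=2
  8: ids {2, 7} → MIN(m.goals_for)=0

Fresno | 3 ; Austin | 2 ; Quito | 0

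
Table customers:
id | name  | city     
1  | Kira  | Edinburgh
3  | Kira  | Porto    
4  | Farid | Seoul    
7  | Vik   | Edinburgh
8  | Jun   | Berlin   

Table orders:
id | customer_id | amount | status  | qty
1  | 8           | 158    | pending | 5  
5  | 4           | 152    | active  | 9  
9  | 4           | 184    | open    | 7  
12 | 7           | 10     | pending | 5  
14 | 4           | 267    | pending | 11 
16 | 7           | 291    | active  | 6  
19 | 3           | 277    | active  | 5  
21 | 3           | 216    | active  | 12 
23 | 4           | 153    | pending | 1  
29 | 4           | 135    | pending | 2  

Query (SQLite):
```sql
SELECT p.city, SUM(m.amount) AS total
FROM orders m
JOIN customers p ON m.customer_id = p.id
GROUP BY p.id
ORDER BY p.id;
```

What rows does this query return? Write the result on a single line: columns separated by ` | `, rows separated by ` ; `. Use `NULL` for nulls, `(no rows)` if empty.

Porto | 493 ; Seoul | 891 ; Edinburgh | 301 ; Berlin | 158

Join each orders row to its customers via customer_id.
Group joined rows by customers.id; compute SUM(m.amount) per group.
  3: ids {19, 21} → SUM(m.amount)=493
  4: ids {5, 9, 14, 23, 29} → SUM(m.amount)=891
  7: ids {12, 16} → SUM(m.amount)=301
  8: ids {1} → SUM(m.amount)=158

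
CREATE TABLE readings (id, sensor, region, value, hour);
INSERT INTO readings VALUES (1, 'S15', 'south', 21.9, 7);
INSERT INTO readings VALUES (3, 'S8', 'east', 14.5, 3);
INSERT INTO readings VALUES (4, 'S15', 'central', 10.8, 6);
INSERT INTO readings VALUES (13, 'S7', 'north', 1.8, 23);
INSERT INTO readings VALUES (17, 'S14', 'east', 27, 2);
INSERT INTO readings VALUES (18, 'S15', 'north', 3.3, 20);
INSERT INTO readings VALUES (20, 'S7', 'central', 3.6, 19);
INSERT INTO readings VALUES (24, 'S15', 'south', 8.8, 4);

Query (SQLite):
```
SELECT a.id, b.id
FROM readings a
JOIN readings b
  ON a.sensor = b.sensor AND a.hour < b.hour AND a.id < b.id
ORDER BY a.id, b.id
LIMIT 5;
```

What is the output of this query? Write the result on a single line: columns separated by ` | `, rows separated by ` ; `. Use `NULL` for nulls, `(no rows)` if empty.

1 | 18 ; 4 | 18

Pairs (a,b) with same sensor, a.hour < b.hour, a.id < b.id.
sensor groups: S14:{17} S15:{1,4,18,24} S7:{13,20} S8:{3}
Ordered by (a.id, b.id); first 5.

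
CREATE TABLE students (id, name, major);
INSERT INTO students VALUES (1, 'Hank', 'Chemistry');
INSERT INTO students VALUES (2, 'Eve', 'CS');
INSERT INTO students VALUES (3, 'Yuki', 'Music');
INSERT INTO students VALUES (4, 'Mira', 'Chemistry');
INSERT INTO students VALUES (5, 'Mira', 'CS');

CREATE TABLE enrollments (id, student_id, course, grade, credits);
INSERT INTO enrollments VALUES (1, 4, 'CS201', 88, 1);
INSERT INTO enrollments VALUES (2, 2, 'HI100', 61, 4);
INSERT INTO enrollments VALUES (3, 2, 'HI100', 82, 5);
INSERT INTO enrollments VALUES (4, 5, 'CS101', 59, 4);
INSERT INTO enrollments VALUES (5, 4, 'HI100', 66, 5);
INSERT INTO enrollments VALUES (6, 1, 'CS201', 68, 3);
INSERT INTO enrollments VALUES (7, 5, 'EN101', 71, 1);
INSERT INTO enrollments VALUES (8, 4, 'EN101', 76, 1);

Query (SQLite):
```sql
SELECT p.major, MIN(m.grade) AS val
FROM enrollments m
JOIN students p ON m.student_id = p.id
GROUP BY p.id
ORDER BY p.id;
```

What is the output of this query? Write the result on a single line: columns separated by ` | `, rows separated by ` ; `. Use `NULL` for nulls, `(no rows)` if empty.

Join each enrollments row to its students via student_id.
Group joined rows by students.id; compute MIN(m.grade) per group.
  1: ids {6} → MIN(m.grade)=68
  2: ids {2, 3} → MIN(m.grade)=61
  4: ids {1, 5, 8} → MIN(m.grade)=66
  5: ids {4, 7} → MIN(m.grade)=59

Chemistry | 68 ; CS | 61 ; Chemistry | 66 ; CS | 59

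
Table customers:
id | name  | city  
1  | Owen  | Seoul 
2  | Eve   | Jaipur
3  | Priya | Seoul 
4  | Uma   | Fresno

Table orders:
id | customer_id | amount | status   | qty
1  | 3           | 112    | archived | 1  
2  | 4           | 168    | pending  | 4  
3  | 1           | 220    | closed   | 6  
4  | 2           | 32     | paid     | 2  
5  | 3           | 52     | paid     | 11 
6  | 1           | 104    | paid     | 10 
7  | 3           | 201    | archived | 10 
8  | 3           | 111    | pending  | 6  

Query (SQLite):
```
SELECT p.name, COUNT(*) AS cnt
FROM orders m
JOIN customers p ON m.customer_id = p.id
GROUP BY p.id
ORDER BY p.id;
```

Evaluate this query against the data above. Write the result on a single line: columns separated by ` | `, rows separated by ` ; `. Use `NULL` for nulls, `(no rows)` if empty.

Owen | 2 ; Eve | 1 ; Priya | 4 ; Uma | 1

Join each orders row to its customers via customer_id.
Group joined rows by customers.id; compute COUNT(*) per group.
  1: ids {3, 6} → COUNT(*)=2
  2: ids {4} → COUNT(*)=1
  3: ids {1, 5, 7, 8} → COUNT(*)=4
  4: ids {2} → COUNT(*)=1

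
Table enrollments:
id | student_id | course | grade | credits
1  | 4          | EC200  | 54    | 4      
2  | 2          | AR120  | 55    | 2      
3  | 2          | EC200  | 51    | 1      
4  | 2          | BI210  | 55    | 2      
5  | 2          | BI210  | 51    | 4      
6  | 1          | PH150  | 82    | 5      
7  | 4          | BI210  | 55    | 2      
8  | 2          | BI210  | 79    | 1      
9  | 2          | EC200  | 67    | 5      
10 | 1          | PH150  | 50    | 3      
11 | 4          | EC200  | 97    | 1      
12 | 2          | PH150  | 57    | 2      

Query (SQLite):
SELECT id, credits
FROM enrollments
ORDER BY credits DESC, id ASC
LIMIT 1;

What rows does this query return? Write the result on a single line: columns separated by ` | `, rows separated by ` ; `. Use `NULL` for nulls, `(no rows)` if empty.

6 | 5

Sort by credits desc, tiebreak id asc: (5, id=6), (5, id=9), (4, id=1), (4, id=5) …. Take first 1.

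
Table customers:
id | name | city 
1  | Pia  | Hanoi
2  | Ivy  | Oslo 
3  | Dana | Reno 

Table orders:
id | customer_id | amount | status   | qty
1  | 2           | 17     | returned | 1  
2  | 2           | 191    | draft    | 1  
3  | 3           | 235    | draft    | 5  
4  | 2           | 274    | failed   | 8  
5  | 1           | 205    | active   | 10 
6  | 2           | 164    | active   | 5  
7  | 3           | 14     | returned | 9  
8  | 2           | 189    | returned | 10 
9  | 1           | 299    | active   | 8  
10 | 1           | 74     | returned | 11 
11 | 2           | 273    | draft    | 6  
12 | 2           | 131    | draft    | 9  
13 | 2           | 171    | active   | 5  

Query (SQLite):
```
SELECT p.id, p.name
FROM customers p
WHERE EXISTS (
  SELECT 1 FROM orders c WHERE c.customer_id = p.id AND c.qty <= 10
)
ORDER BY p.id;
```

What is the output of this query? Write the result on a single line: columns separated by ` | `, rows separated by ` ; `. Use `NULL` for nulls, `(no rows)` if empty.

1 | Pia ; 2 | Ivy ; 3 | Dana

For each customers row, check whether any orders with matching customer_id has qty <= 10.
Keep rows where that is true.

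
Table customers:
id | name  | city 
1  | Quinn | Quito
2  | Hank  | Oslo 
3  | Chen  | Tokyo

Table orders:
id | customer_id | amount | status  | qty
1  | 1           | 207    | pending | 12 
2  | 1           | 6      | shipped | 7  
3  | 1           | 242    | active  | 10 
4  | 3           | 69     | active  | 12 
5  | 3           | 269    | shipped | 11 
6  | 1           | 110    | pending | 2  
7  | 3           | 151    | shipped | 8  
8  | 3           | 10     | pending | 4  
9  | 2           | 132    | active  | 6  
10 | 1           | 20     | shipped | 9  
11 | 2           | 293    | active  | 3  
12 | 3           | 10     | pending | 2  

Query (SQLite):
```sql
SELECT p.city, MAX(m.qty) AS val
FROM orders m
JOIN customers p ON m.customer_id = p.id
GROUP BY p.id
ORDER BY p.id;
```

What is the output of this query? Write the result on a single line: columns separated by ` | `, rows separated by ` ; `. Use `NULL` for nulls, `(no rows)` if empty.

Quito | 12 ; Oslo | 6 ; Tokyo | 12

Join each orders row to its customers via customer_id.
Group joined rows by customers.id; compute MAX(m.qty) per group.
  1: ids {1, 2, 3, 6, 10} → MAX(m.qty)=12
  2: ids {9, 11} → MAX(m.qty)=6
  3: ids {4, 5, 7, 8, 12} → MAX(m.qty)=12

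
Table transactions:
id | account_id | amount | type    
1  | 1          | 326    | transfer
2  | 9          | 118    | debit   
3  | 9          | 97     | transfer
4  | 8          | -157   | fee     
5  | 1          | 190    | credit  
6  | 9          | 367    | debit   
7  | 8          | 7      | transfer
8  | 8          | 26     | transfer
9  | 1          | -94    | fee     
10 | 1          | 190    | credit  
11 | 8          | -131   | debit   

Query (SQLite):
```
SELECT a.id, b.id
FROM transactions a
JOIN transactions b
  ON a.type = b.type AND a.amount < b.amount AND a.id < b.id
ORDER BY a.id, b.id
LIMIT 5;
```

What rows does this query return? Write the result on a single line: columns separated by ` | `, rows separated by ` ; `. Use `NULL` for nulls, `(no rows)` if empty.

Pairs (a,b) with same type, a.amount < b.amount, a.id < b.id.
type groups: credit:{5,10} debit:{2,6,11} fee:{4,9} transfer:{1,3,7,8}
Ordered by (a.id, b.id); first 5.

2 | 6 ; 4 | 9 ; 7 | 8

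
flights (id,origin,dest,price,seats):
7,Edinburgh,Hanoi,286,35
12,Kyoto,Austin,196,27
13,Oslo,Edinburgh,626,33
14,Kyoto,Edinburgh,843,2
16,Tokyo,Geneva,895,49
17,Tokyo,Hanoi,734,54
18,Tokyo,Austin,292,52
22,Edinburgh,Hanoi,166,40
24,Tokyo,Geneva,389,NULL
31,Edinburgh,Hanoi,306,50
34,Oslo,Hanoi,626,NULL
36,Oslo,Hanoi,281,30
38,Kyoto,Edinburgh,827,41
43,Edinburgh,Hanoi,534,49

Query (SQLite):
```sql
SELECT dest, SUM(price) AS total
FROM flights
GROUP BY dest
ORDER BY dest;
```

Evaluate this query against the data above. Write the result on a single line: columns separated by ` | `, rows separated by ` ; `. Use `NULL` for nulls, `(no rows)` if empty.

Austin | 488 ; Edinburgh | 2296 ; Geneva | 1284 ; Hanoi | 2933

Partition flights by dest; compute SUM(price) within each group.
  Austin: ids {12, 18} → SUM(price)=488
  Edinburgh: ids {13, 14, 38} → SUM(price)=2296
  Geneva: ids {16, 24} → SUM(price)=1284
  Hanoi: ids {7, 17, 22, 31, 34, 36, 43} → SUM(price)=2933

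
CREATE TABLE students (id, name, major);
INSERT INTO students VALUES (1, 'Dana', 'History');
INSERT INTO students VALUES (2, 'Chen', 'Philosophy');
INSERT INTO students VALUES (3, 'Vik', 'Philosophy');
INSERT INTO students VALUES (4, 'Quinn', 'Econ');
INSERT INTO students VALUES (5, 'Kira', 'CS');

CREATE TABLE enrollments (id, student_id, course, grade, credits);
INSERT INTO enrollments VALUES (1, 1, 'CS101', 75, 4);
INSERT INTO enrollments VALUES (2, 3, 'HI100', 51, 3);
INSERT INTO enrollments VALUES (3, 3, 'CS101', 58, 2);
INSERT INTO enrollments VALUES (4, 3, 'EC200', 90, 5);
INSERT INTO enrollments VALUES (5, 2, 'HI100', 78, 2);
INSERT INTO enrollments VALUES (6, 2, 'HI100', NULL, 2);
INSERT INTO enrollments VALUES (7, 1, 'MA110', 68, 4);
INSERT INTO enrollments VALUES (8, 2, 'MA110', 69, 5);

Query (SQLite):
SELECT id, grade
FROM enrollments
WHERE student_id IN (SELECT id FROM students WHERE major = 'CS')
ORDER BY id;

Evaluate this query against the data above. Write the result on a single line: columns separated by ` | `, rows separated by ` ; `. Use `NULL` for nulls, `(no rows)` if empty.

Inner query: students.id where major = 'CS'.
Outer: keep enrollments rows whose student_id is in that set.
Inner query → {5}

(no rows)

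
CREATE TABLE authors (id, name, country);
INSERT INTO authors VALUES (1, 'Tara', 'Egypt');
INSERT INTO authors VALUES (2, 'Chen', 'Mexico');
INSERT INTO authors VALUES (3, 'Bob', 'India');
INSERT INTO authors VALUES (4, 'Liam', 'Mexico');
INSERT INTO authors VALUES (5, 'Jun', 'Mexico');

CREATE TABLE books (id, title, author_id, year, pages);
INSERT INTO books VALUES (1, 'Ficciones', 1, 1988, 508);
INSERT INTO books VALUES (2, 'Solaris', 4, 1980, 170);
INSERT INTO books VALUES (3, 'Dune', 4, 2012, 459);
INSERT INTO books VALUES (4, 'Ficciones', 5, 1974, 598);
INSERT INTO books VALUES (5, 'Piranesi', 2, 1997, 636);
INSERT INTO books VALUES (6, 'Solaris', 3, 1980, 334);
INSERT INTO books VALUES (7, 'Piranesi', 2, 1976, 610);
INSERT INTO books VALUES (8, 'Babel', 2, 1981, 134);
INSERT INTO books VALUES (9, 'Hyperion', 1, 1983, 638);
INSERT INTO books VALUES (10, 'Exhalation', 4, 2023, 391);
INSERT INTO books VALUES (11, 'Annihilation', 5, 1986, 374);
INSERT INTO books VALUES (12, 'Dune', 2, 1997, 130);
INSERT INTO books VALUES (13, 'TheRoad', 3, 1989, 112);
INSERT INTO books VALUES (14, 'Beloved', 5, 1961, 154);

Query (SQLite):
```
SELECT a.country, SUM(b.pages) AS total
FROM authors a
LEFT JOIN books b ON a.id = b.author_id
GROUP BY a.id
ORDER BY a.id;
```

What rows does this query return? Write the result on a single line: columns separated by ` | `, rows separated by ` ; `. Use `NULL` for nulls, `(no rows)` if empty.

Egypt | 1146 ; Mexico | 1510 ; India | 446 ; Mexico | 1020 ; Mexico | 1126

LEFT JOIN keeps every authors row; unmatched ones get NULL for books columns.
Group by authors.id and compute SUM(b.pages). SUM over an all-NULL group is NULL.
  1: ids {1, 9} → SUM(b.pages)=1146
  2: ids {5, 7, 8, 12} → SUM(b.pages)=1510
  3: ids {6, 13} → SUM(b.pages)=446
  4: ids {2, 3, 10} → SUM(b.pages)=1020
  5: ids {4, 11, 14} → SUM(b.pages)=1126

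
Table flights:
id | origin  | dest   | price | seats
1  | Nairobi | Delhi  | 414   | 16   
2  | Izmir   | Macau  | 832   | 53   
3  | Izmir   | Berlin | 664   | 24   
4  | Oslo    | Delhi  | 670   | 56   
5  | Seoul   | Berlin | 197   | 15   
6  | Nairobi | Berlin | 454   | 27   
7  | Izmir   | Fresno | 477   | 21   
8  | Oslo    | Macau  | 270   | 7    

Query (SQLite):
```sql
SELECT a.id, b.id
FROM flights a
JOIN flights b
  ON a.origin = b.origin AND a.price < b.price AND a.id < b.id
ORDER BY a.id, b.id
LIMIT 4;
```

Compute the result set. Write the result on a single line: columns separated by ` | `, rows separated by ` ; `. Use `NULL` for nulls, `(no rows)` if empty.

Pairs (a,b) with same origin, a.price < b.price, a.id < b.id.
origin groups: Izmir:{2,3,7} Nairobi:{1,6} Oslo:{4,8} Seoul:{5}
Ordered by (a.id, b.id); first 4.

1 | 6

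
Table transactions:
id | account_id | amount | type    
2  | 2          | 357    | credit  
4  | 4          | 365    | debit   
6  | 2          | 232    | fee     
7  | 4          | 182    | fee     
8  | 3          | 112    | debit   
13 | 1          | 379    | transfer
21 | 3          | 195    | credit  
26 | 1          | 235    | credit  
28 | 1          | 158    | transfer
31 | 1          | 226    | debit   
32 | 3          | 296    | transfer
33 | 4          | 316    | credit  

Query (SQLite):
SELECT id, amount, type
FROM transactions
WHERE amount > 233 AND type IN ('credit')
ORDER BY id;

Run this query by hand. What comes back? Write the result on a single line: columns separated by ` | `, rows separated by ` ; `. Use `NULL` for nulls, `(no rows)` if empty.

amount > 233: ids {2, 4, 13, 26, 32, 33}
type IN ('credit'): ids {2, 21, 26, 33}
Combine with AND.

2 | 357 | credit ; 26 | 235 | credit ; 33 | 316 | credit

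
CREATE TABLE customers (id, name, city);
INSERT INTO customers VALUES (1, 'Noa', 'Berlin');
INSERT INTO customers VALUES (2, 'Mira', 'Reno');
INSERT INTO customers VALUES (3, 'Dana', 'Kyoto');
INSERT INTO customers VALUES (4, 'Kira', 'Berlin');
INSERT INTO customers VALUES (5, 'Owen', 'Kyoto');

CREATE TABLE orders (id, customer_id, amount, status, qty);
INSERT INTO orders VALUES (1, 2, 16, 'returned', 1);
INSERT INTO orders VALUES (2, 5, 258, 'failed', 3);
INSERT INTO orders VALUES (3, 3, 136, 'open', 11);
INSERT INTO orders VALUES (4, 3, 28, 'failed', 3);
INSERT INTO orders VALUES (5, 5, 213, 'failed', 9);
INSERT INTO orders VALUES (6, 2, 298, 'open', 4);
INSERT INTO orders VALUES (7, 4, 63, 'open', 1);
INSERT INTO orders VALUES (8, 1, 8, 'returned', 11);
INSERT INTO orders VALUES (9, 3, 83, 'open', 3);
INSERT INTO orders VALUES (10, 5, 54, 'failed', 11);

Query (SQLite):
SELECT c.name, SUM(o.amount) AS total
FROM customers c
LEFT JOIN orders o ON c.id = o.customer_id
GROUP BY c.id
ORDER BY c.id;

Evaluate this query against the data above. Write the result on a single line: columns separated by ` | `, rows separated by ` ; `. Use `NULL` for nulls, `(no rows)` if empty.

LEFT JOIN keeps every customers row; unmatched ones get NULL for orders columns.
Group by customers.id and compute SUM(o.amount). SUM over an all-NULL group is NULL.
  1: ids {8} → SUM(o.amount)=8
  2: ids {1, 6} → SUM(o.amount)=314
  3: ids {3, 4, 9} → SUM(o.amount)=247
  4: ids {7} → SUM(o.amount)=63
  5: ids {2, 5, 10} → SUM(o.amount)=525

Noa | 8 ; Mira | 314 ; Dana | 247 ; Kira | 63 ; Owen | 525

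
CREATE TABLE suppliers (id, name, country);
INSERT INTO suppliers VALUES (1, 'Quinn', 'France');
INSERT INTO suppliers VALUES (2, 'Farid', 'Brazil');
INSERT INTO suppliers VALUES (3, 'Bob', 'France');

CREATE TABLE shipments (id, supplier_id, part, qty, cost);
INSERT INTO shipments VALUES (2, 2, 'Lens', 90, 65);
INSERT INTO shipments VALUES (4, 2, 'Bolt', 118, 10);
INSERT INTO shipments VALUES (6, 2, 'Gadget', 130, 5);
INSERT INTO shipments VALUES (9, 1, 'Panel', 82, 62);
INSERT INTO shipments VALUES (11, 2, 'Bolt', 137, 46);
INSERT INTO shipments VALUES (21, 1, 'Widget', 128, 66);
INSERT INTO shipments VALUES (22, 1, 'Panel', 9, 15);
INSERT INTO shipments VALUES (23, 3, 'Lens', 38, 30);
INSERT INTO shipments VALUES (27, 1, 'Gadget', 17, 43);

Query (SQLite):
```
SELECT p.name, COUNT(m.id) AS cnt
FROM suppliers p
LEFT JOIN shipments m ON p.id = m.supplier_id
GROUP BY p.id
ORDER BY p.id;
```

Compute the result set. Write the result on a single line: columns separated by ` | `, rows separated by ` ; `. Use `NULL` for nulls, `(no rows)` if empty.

LEFT JOIN keeps every suppliers row; unmatched ones get NULL for shipments columns.
Group by suppliers.id and compute COUNT(m.id). COUNT(col) of an all-NULL group is 0.
  1: ids {9, 21, 22, 27} → COUNT(m.id)=4
  2: ids {2, 4, 6, 11} → COUNT(m.id)=4
  3: ids {23} → COUNT(m.id)=1

Quinn | 4 ; Farid | 4 ; Bob | 1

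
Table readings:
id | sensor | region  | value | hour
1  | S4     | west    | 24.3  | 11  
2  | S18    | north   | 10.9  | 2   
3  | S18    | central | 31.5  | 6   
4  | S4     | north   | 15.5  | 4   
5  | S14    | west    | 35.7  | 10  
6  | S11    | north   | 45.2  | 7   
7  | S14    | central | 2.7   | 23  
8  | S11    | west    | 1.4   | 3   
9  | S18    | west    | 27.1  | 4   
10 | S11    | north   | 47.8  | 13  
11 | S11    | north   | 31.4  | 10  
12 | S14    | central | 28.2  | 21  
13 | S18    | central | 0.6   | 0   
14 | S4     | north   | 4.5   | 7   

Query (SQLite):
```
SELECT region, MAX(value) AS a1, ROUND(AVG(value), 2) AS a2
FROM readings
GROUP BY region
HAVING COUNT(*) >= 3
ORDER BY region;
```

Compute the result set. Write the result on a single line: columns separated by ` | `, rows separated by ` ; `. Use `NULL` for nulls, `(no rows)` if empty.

central | 31.5 | 15.75 ; north | 47.8 | 25.88 ; west | 35.7 | 22.13

Group readings by region.
Per group compute: MAX(value), ROUND(AVG(value), 2).
HAVING: drop groups with fewer than 3 rows.
  central: ids {3, 7, 12, 13} → MAX(value)=31.5, ROUND(AVG(value), 2)=15.75
  north: ids {2, 4, 6, 10, 11, 14} → MAX(value)=47.8, ROUND(AVG(value), 2)=25.88
  west: ids {1, 5, 8, 9} → MAX(value)=35.7, ROUND(AVG(value), 2)=22.13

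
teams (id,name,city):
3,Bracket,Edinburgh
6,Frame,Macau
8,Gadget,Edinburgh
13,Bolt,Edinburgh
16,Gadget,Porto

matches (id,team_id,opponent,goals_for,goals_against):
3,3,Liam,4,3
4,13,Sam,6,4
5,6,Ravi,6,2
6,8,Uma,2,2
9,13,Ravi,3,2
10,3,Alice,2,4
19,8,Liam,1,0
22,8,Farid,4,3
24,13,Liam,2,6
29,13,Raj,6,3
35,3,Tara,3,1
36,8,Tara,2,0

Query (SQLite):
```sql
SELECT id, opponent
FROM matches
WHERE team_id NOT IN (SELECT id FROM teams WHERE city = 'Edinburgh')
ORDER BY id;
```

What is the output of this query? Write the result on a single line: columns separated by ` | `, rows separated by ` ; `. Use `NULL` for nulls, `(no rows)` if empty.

5 | Ravi

Inner query: teams.id where city = 'Edinburgh'.
Outer: keep matches rows whose team_id is not in that set.
Inner query → {3, 8, 13}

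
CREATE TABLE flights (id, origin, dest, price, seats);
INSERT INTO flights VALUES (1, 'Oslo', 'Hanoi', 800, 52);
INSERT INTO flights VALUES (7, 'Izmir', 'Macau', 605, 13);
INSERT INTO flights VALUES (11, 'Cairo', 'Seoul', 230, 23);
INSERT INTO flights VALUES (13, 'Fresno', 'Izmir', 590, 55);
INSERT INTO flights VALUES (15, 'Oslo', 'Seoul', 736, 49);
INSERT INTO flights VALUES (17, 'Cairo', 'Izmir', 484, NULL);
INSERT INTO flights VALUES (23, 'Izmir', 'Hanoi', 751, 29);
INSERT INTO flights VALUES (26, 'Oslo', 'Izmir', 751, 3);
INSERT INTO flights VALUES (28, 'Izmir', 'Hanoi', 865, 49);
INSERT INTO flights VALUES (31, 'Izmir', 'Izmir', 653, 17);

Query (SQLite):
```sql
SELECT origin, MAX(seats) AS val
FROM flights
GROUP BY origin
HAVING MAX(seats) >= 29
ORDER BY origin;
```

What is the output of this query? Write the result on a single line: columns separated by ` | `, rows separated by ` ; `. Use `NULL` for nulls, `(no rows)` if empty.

Partition flights by origin; compute MAX(seats) within each group.
HAVING: keep groups where MAX(seats) >= 29.
  Cairo: ids {11, 17} → MAX(seats)=23
  Fresno: ids {13} → MAX(seats)=55
  Izmir: ids {7, 23, 28, 31} → MAX(seats)=49
  Oslo: ids {1, 15, 26} → MAX(seats)=52

Fresno | 55 ; Izmir | 49 ; Oslo | 52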